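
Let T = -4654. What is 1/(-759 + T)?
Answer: -1/5413 ≈ -0.00018474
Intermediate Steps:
1/(-759 + T) = 1/(-759 - 4654) = 1/(-5413) = -1/5413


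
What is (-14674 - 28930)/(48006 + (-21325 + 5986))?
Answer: -43604/32667 ≈ -1.3348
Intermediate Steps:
(-14674 - 28930)/(48006 + (-21325 + 5986)) = -43604/(48006 - 15339) = -43604/32667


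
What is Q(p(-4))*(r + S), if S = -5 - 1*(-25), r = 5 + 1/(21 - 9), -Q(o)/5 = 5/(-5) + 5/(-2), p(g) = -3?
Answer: 10535/24 ≈ 438.96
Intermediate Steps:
Q(o) = 35/2 (Q(o) = -5*(5/(-5) + 5/(-2)) = -5*(5*(-⅕) + 5*(-½)) = -5*(-1 - 5/2) = -5*(-7/2) = 35/2)
r = 61/12 (r = 5 + 1/12 = 61/12 ≈ 5.0833)
S = 20 (S = -5 + 25 = 20)
Q(p(-4))*(r + S) = 35*(61/12 + 20)/2 = (35/2)*(301/12) = 10535/24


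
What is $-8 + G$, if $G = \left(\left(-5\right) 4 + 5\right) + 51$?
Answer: $28$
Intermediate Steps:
$G = 36$ ($G = \left(-20 + 5\right) + 51 = -15 + 51 = 36$)
$-8 + G = -8 + 36 = 28$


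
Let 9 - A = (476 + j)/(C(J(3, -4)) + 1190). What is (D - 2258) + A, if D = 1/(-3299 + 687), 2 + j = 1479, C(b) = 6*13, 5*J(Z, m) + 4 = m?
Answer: -931728311/414002 ≈ -2250.5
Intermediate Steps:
J(Z, m) = -⅘ + m/5
C(b) = 78
j = 1477 (j = -2 + 1479 = 1477)
A = 9459/1268 (A = 9 - (476 + 1477)/(78 + 1190) = 9 - 1953/1268 = 9459/1268 ≈ 7.4598)
D = -1/2612 (D = 1/(-2612) = -1/2612 ≈ -0.00038285)
(D - 2258) + A = (-1/2612 - 2258) + 9459/1268 = -5897897/2612 + 9459/1268 = -931728311/414002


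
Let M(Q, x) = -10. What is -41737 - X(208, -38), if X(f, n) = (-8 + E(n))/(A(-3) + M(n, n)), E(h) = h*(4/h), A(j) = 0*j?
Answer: -208687/5 ≈ -41737.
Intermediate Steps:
A(j) = 0
E(h) = 4
X(f, n) = ⅖ (X(f, n) = (-8 + 4)/(0 - 10) = -4/(-10) = -4*(-⅒) = ⅖)
-41737 - X(208, -38) = -41737 - 1*⅖ = -41737 - ⅖ = -208687/5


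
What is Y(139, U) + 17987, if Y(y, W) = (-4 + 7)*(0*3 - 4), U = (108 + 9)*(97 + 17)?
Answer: 17975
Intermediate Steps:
U = 13338 (U = 117*114 = 13338)
Y(y, W) = -12 (Y(y, W) = 3*(0 - 4) = 3*(-4) = -12)
Y(139, U) + 17987 = -12 + 17987 = 17975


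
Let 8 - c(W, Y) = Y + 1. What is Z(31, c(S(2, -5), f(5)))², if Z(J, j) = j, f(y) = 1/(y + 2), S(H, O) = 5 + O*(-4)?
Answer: 2304/49 ≈ 47.020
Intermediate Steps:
S(H, O) = 5 - 4*O
f(y) = 1/(2 + y)
c(W, Y) = 7 - Y (c(W, Y) = 8 - (Y + 1) = 8 - (1 + Y) = 8 + (-1 - Y) = 7 - Y)
Z(31, c(S(2, -5), f(5)))² = (7 - 1/(2 + 5))² = (7 - 1/7)² = (7 - 1*⅐)² = (7 - ⅐)² = (48/7)² = 2304/49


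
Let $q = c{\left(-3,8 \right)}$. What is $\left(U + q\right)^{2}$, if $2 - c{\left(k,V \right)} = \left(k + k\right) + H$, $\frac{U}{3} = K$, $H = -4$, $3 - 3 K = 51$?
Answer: $1296$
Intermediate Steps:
$K = -16$ ($K = 1 - 17 = -16$)
$U = -48$ ($U = 3 \left(-16\right) = -48$)
$c{\left(k,V \right)} = 6 - 2 k$ ($c{\left(k,V \right)} = 2 - \left(\left(k + k\right) - 4\right) = 2 - \left(2 k - 4\right) = 2 - \left(-4 + 2 k\right) = 6 - 2 k$)
$q = 12$ ($q = 6 - -6 = 6 + 6 = 12$)
$\left(U + q\right)^{2} = \left(-48 + 12\right)^{2} = \left(-36\right)^{2} = 1296$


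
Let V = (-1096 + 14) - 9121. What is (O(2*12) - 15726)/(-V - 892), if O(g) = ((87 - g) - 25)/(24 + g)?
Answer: -377405/223464 ≈ -1.6889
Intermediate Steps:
V = -10203 (V = -1082 - 9121 = -10203)
O(g) = (62 - g)/(24 + g)
(O(2*12) - 15726)/(-V - 892) = ((62 - 2*12)/(24 + 2*12) - 15726)/(-1*(-10203) - 892) = ((62 - 1*24)/(24 + 24) - 15726)/(10203 - 892) = ((62 - 24)/48 - 15726)/9311 = ((1/48)*38 - 15726)*(1/9311) = (19/24 - 15726)*(1/9311) = -377405/24*1/9311 = -377405/223464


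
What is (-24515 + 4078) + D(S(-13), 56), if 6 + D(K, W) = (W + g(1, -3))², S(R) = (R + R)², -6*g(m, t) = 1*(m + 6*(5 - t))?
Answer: -653579/36 ≈ -18155.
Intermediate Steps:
g(m, t) = -5 + t - m/6 (g(m, t) = -(m + 6*(5 - t))/6 = -(m + (30 - 6*t))/6 = -(30 + m - 6*t)/6 = -5 + t - m/6)
S(R) = 4*R² (S(R) = (2*R)² = 4*R²)
D(K, W) = -6 + (-49/6 + W)² (D(K, W) = -6 + (W + (-5 - 3 - ⅙*1))² = -6 + (W + (-5 - 3 - ⅙))² = -6 + (W - 49/6)² = -6 + (-49/6 + W)²)
(-24515 + 4078) + D(S(-13), 56) = (-24515 + 4078) + (-6 + (-49 + 6*56)²/36) = -20437 + (-6 + (-49 + 336)²/36) = -20437 + (-6 + (1/36)*287²) = -20437 + (-6 + (1/36)*82369) = -20437 + (-6 + 82369/36) = -20437 + 82153/36 = -653579/36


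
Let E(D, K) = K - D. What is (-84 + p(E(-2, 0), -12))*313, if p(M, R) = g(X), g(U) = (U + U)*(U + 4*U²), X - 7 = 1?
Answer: 1295820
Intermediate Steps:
X = 8 (X = 7 + 1 = 8)
g(U) = 2*U*(U + 4*U²) (g(U) = (2*U)*(U + 4*U²) = 2*U*(U + 4*U²))
p(M, R) = 4224 (p(M, R) = 8²*(2 + 8*8) = 64*(2 + 64) = 64*66 = 4224)
(-84 + p(E(-2, 0), -12))*313 = (-84 + 4224)*313 = 4140*313 = 1295820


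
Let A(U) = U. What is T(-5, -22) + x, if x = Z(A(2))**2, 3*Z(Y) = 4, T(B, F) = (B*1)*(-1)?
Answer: 61/9 ≈ 6.7778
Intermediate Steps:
T(B, F) = -B (T(B, F) = B*(-1) = -B)
Z(Y) = 4/3 (Z(Y) = (1/3)*4 = 4/3)
x = 16/9 (x = (4/3)**2 = 16/9 ≈ 1.7778)
T(-5, -22) + x = -1*(-5) + 16/9 = 5 + 16/9 = 61/9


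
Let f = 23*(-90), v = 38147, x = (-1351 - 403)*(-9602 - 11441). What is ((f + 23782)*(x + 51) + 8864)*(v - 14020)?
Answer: 19334858747163280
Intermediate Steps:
x = 36909422 (x = -1754*(-21043) = 36909422)
f = -2070
((f + 23782)*(x + 51) + 8864)*(v - 14020) = ((-2070 + 23782)*(36909422 + 51) + 8864)*(38147 - 14020) = (21712*36909473 + 8864)*24127 = (801378477776 + 8864)*24127 = 801378486640*24127 = 19334858747163280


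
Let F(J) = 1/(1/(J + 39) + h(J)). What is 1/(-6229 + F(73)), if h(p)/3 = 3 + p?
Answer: -25537/159069861 ≈ -0.00016054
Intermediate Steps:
h(p) = 9 + 3*p (h(p) = 3*(3 + p) = 9 + 3*p)
F(J) = 1/(9 + 1/(39 + J) + 3*J) (F(J) = 1/(1/(J + 39) + (9 + 3*J)) = 1/(1/(39 + J) + (9 + 3*J)) = 1/(9 + 1/(39 + J) + 3*J))
1/(-6229 + F(73)) = 1/(-6229 + (39 + 73)/(352 + 3*73**2 + 126*73)) = 1/(-6229 + 112/(352 + 3*5329 + 9198)) = 1/(-6229 + 112/(352 + 15987 + 9198)) = 1/(-6229 + 112/25537) = 1/(-159069861/25537) = -25537/159069861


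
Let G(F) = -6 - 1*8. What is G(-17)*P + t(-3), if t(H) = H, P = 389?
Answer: -5449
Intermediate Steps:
G(F) = -14 (G(F) = -6 - 8 = -14)
G(-17)*P + t(-3) = -14*389 - 3 = -5446 - 3 = -5449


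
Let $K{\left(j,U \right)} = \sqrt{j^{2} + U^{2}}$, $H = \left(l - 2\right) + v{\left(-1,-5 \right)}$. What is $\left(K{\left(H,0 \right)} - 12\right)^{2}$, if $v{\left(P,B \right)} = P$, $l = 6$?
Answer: $81$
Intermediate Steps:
$H = 3$ ($H = \left(6 - 2\right) - 1 = 4 - 1 = 3$)
$K{\left(j,U \right)} = \sqrt{U^{2} + j^{2}}$
$\left(K{\left(H,0 \right)} - 12\right)^{2} = \left(\sqrt{0^{2} + 3^{2}} - 12\right)^{2} = \left(\sqrt{0 + 9} - 12\right)^{2} = \left(\sqrt{9} - 12\right)^{2} = \left(3 - 12\right)^{2} = \left(-9\right)^{2} = 81$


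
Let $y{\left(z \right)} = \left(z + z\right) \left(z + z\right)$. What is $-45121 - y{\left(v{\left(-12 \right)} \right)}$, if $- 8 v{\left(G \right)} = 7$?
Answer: $- \frac{721985}{16} \approx -45124.0$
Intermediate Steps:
$v{\left(G \right)} = - \frac{7}{8}$ ($v{\left(G \right)} = \left(- \frac{1}{8}\right) 7 = - \frac{7}{8}$)
$y{\left(z \right)} = 4 z^{2}$ ($y{\left(z \right)} = 2 z 2 z = 4 z^{2}$)
$-45121 - y{\left(v{\left(-12 \right)} \right)} = -45121 - 4 \left(- \frac{7}{8}\right)^{2} = -45121 - 4 \cdot \frac{49}{64} = -45121 - \frac{49}{16} = - \frac{721985}{16}$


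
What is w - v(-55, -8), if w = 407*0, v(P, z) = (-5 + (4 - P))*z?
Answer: 432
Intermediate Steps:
v(P, z) = z*(-1 - P) (v(P, z) = (-1 - P)*z = z*(-1 - P))
w = 0
w - v(-55, -8) = 0 - (-1)*(-8)*(1 - 55) = 0 - (-1)*(-8)*(-54) = 0 - 1*(-432) = 0 + 432 = 432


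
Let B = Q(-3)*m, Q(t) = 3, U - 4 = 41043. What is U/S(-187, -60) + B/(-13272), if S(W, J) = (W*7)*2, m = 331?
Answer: -13032749/827288 ≈ -15.754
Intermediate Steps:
U = 41047 (U = 4 + 41043 = 41047)
S(W, J) = 14*W (S(W, J) = (7*W)*2 = 14*W)
B = 993 (B = 3*331 = 993)
U/S(-187, -60) + B/(-13272) = 41047/((14*(-187))) + 993/(-13272) = 41047/(-2618) + 993*(-1/13272) = 41047*(-1/2618) - 331/4424 = -41047/2618 - 331/4424 = -13032749/827288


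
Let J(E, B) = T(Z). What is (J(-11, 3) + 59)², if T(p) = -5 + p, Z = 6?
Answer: 3600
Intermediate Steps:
J(E, B) = 1 (J(E, B) = -5 + 6 = 1)
(J(-11, 3) + 59)² = (1 + 59)² = 60² = 3600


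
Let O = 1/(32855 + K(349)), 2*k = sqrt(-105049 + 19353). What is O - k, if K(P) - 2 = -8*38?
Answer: 1/32553 - 4*I*sqrt(1339) ≈ 3.0719e-5 - 146.37*I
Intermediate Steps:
K(P) = -302 (K(P) = 2 - 8*38 = 2 - 304 = -302)
k = 4*I*sqrt(1339) (k = sqrt(-105049 + 19353)/2 = sqrt(-85696)/2 = (8*I*sqrt(1339))/2 = 4*I*sqrt(1339) ≈ 146.37*I)
O = 1/32553 (O = 1/(32855 - 302) = 1/32553 ≈ 3.0719e-5)
O - k = 1/32553 - 4*I*sqrt(1339)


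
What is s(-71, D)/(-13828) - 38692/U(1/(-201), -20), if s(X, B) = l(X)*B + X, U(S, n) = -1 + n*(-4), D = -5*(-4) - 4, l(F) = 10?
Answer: -535040007/1092412 ≈ -489.78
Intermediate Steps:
D = 16 (D = 20 - 4 = 16)
U(S, n) = -1 - 4*n
s(X, B) = X + 10*B (s(X, B) = 10*B + X = X + 10*B)
s(-71, D)/(-13828) - 38692/U(1/(-201), -20) = (-71 + 10*16)/(-13828) - 38692/(-1 - 4*(-20)) = (-71 + 160)*(-1/13828) - 38692/(-1 + 80) = 89*(-1/13828) - 38692/79 = -89/13828 - 38692*1/79 = -89/13828 - 38692/79 = -535040007/1092412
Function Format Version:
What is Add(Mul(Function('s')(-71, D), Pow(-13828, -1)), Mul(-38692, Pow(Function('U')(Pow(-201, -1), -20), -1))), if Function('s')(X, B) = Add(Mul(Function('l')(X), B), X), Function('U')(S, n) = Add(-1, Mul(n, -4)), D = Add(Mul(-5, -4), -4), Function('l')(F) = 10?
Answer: Rational(-535040007, 1092412) ≈ -489.78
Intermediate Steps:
D = 16 (D = Add(20, -4) = 16)
Function('U')(S, n) = Add(-1, Mul(-4, n))
Function('s')(X, B) = Add(X, Mul(10, B)) (Function('s')(X, B) = Add(Mul(10, B), X) = Add(X, Mul(10, B)))
Add(Mul(Function('s')(-71, D), Pow(-13828, -1)), Mul(-38692, Pow(Function('U')(Pow(-201, -1), -20), -1))) = Add(Mul(Add(-71, Mul(10, 16)), Pow(-13828, -1)), Mul(-38692, Pow(Add(-1, Mul(-4, -20)), -1))) = Add(Mul(Add(-71, 160), Rational(-1, 13828)), Mul(-38692, Pow(Add(-1, 80), -1))) = Add(Mul(89, Rational(-1, 13828)), Mul(-38692, Pow(79, -1))) = Add(Rational(-89, 13828), Mul(-38692, Rational(1, 79))) = Add(Rational(-89, 13828), Rational(-38692, 79)) = Rational(-535040007, 1092412)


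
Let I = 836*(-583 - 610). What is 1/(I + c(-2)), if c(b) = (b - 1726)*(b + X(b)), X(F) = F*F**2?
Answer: -1/980068 ≈ -1.0203e-6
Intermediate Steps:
X(F) = F**3
c(b) = (-1726 + b)*(b + b**3) (c(b) = (b - 1726)*(b + b**3) = (-1726 + b)*(b + b**3))
I = -997348 (I = 836*(-1193) = -997348)
1/(I + c(-2)) = 1/(-997348 - 2*(-1726 - 2 + (-2)**3 - 1726*(-2)**2)) = 1/(-997348 - 2*(-1726 - 2 - 8 - 1726*4)) = 1/(-997348 - 2*(-1726 - 2 - 8 - 6904)) = 1/(-997348 - 2*(-8640)) = 1/(-997348 + 17280) = 1/(-980068) = -1/980068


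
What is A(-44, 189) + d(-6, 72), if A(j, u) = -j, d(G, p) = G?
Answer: 38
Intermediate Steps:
A(-44, 189) + d(-6, 72) = -1*(-44) - 6 = 44 - 6 = 38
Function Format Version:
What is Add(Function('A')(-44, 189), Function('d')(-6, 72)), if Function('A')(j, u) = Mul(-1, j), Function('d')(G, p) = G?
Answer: 38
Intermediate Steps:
Add(Function('A')(-44, 189), Function('d')(-6, 72)) = Add(Mul(-1, -44), -6) = Add(44, -6) = 38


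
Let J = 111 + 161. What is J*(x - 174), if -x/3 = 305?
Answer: -296208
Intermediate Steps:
J = 272
x = -915 (x = -3*305 = -915)
J*(x - 174) = 272*(-915 - 174) = 272*(-1089) = -296208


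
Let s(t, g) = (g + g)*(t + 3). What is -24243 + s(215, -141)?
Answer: -85719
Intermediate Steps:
s(t, g) = 2*g*(3 + t) (s(t, g) = (2*g)*(3 + t) = 2*g*(3 + t))
-24243 + s(215, -141) = -24243 + 2*(-141)*(3 + 215) = -24243 + 2*(-141)*218 = -24243 - 61476 = -85719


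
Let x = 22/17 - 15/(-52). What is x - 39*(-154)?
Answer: 5310703/884 ≈ 6007.6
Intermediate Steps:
x = 1399/884 (x = 22*(1/17) - 15*(-1/52) = 22/17 + 15/52 = 1399/884 ≈ 1.5826)
x - 39*(-154) = 1399/884 - 39*(-154) = 1399/884 + 6006 = 5310703/884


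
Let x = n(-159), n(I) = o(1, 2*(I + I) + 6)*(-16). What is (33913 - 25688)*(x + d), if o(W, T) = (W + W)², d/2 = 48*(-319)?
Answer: -252408800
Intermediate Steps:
d = -30624 (d = 2*(48*(-319)) = 2*(-15312) = -30624)
o(W, T) = 4*W² (o(W, T) = (2*W)² = 4*W²)
n(I) = -64 (n(I) = (4*1²)*(-16) = (4*1)*(-16) = 4*(-16) = -64)
x = -64
(33913 - 25688)*(x + d) = (33913 - 25688)*(-64 - 30624) = 8225*(-30688) = -252408800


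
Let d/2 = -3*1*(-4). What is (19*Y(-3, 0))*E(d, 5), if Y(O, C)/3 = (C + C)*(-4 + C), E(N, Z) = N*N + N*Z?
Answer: 0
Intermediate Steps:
d = 24 (d = 2*(-3*1*(-4)) = 2*(-3*(-4)) = 2*12 = 24)
E(N, Z) = N² + N*Z
Y(O, C) = 6*C*(-4 + C) (Y(O, C) = 3*((C + C)*(-4 + C)) = 3*((2*C)*(-4 + C)) = 3*(2*C*(-4 + C)) = 6*C*(-4 + C))
(19*Y(-3, 0))*E(d, 5) = (19*(6*0*(-4 + 0)))*(24*(24 + 5)) = (19*(6*0*(-4)))*(24*29) = (19*0)*696 = 0*696 = 0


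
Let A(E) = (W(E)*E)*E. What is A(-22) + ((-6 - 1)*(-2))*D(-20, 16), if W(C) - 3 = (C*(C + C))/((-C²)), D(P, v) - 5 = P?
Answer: 274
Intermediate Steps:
D(P, v) = 5 + P
W(C) = 1 (W(C) = 3 + (C*(C + C))/((-C²)) = 3 + (C*(2*C))*(-1/C²) = 3 + (2*C²)*(-1/C²) = 3 - 2 = 1)
A(E) = E² (A(E) = (1*E)*E = E*E = E²)
A(-22) + ((-6 - 1)*(-2))*D(-20, 16) = (-22)² + ((-6 - 1)*(-2))*(5 - 20) = 484 - 7*(-2)*(-15) = 484 + 14*(-15) = 484 - 210 = 274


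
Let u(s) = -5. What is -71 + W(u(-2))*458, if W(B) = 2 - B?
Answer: 3135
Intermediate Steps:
-71 + W(u(-2))*458 = -71 + (2 - 1*(-5))*458 = -71 + (2 + 5)*458 = -71 + 7*458 = -71 + 3206 = 3135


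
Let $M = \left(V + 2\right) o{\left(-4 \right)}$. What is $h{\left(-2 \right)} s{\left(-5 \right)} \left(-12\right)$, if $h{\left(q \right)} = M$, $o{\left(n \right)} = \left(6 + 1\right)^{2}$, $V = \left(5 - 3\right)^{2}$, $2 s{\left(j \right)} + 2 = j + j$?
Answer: $21168$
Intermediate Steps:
$s{\left(j \right)} = -1 + j$ ($s{\left(j \right)} = -1 + \frac{j + j}{2} = -1 + \frac{2 j}{2} = -1 + j$)
$V = 4$ ($V = 2^{2} = 4$)
$o{\left(n \right)} = 49$ ($o{\left(n \right)} = 7^{2} = 49$)
$M = 294$ ($M = \left(4 + 2\right) 49 = 6 \cdot 49 = 294$)
$h{\left(q \right)} = 294$
$h{\left(-2 \right)} s{\left(-5 \right)} \left(-12\right) = 294 \left(-1 - 5\right) \left(-12\right) = 294 \left(-6\right) \left(-12\right) = \left(-1764\right) \left(-12\right) = 21168$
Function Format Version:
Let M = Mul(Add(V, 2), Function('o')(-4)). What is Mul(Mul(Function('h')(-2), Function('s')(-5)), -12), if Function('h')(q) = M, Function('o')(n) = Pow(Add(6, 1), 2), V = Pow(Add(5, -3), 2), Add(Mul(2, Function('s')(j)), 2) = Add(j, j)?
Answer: 21168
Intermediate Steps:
Function('s')(j) = Add(-1, j) (Function('s')(j) = Add(-1, Mul(Rational(1, 2), Add(j, j))) = Add(-1, Mul(Rational(1, 2), Mul(2, j))) = Add(-1, j))
V = 4 (V = Pow(2, 2) = 4)
Function('o')(n) = 49 (Function('o')(n) = Pow(7, 2) = 49)
M = 294 (M = Mul(Add(4, 2), 49) = Mul(6, 49) = 294)
Function('h')(q) = 294
Mul(Mul(Function('h')(-2), Function('s')(-5)), -12) = Mul(Mul(294, Add(-1, -5)), -12) = Mul(Mul(294, -6), -12) = Mul(-1764, -12) = 21168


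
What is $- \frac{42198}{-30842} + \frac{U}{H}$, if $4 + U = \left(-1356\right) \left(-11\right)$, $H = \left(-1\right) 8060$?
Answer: $- \frac{14975003}{31073315} \approx -0.48193$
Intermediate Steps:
$H = -8060$
$U = 14912$ ($U = -4 - -14916 = -4 + 14916 = 14912$)
$- \frac{42198}{-30842} + \frac{U}{H} = - \frac{42198}{-30842} + \frac{14912}{-8060} = \left(-42198\right) \left(- \frac{1}{30842}\right) + 14912 \left(- \frac{1}{8060}\right) = \frac{21099}{15421} - \frac{3728}{2015} = - \frac{14975003}{31073315}$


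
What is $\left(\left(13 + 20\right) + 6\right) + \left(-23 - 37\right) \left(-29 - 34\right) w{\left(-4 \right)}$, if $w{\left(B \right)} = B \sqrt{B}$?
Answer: $39 - 30240 i \approx 39.0 - 30240.0 i$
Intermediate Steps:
$w{\left(B \right)} = B^{\frac{3}{2}}$
$\left(\left(13 + 20\right) + 6\right) + \left(-23 - 37\right) \left(-29 - 34\right) w{\left(-4 \right)} = \left(\left(13 + 20\right) + 6\right) + \left(-23 - 37\right) \left(-29 - 34\right) \left(-4\right)^{\frac{3}{2}} = \left(33 + 6\right) + \left(-60\right) \left(-63\right) \left(- 8 i\right) = 39 + 3780 \left(- 8 i\right) = 39 - 30240 i$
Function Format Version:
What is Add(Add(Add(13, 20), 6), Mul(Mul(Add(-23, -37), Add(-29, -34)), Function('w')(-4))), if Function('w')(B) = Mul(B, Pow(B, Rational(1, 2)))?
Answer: Add(39, Mul(-30240, I)) ≈ Add(39.000, Mul(-30240., I))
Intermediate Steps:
Function('w')(B) = Pow(B, Rational(3, 2))
Add(Add(Add(13, 20), 6), Mul(Mul(Add(-23, -37), Add(-29, -34)), Function('w')(-4))) = Add(Add(Add(13, 20), 6), Mul(Mul(Add(-23, -37), Add(-29, -34)), Pow(-4, Rational(3, 2)))) = Add(Add(33, 6), Mul(Mul(-60, -63), Mul(-8, I))) = Add(39, Mul(3780, Mul(-8, I))) = Add(39, Mul(-30240, I))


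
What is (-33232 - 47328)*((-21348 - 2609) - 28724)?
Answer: 4243981360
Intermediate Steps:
(-33232 - 47328)*((-21348 - 2609) - 28724) = -80560*(-23957 - 28724) = -80560*(-52681) = 4243981360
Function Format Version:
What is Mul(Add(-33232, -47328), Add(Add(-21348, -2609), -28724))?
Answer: 4243981360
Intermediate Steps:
Mul(Add(-33232, -47328), Add(Add(-21348, -2609), -28724)) = Mul(-80560, Add(-23957, -28724)) = Mul(-80560, -52681) = 4243981360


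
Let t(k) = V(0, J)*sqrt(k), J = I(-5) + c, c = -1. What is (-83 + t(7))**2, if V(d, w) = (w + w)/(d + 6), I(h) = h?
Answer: 6917 + 332*sqrt(7) ≈ 7795.4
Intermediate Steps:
J = -6 (J = -5 - 1 = -6)
V(d, w) = 2*w/(6 + d) (V(d, w) = (2*w)/(6 + d) = 2*w/(6 + d))
t(k) = -2*sqrt(k) (t(k) = (2*(-6)/(6 + 0))*sqrt(k) = (2*(-6)/6)*sqrt(k) = (2*(-6)*(1/6))*sqrt(k) = -2*sqrt(k))
(-83 + t(7))**2 = (-83 - 2*sqrt(7))**2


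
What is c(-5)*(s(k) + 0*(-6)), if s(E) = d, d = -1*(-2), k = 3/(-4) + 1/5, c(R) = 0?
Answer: 0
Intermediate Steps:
k = -11/20 (k = 3*(-1/4) + 1*(1/5) = -3/4 + 1/5 = -11/20 ≈ -0.55000)
d = 2
s(E) = 2
c(-5)*(s(k) + 0*(-6)) = 0*(2 + 0*(-6)) = 0*(2 + 0) = 0*2 = 0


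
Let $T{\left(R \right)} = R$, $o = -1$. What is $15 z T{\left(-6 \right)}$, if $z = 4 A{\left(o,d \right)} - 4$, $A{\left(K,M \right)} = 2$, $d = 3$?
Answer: $-360$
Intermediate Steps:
$z = 4$ ($z = 4 \cdot 2 - 4 = 8 - 4 = 4$)
$15 z T{\left(-6 \right)} = 15 \cdot 4 \left(-6\right) = 60 \left(-6\right) = -360$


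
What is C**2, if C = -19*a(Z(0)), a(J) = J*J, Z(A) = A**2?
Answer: 0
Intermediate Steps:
a(J) = J**2
C = 0 (C = -19*(0**2)**2 = -19*0**2 = -19*0 = 0)
C**2 = 0**2 = 0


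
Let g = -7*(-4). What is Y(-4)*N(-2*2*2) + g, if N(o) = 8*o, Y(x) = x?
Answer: 284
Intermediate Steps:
g = 28
Y(-4)*N(-2*2*2) + g = -32*-2*2*2 + 28 = -32*(-4*2) + 28 = -32*(-8) + 28 = -4*(-64) + 28 = 256 + 28 = 284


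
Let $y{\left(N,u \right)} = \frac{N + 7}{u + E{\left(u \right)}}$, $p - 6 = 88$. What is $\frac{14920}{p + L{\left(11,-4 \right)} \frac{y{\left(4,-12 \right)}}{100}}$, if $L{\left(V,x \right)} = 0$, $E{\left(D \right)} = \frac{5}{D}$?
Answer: $\frac{7460}{47} \approx 158.72$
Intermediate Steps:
$p = 94$ ($p = 6 + 88 = 94$)
$y{\left(N,u \right)} = \frac{7 + N}{u + \frac{5}{u}}$ ($y{\left(N,u \right)} = \frac{N + 7}{u + \frac{5}{u}} = \frac{7 + N}{u + \frac{5}{u}}$)
$\frac{14920}{p + L{\left(11,-4 \right)} \frac{y{\left(4,-12 \right)}}{100}} = \frac{14920}{94 + 0 \frac{\left(-12\right) \frac{1}{5 + \left(-12\right)^{2}} \left(7 + 4\right)}{100}} = \frac{14920}{94 + 0 \left(-12\right) \frac{1}{5 + 144} \cdot 11 \cdot \frac{1}{100}} = \frac{14920}{94 + 0 \left(-12\right) \frac{1}{149} \cdot 11 \cdot \frac{1}{100}} = \frac{14920}{94 + 0 \left(\left(- \frac{132}{149}\right) \frac{1}{100}\right)} = \frac{14920}{94 + 0 \left(- \frac{33}{3725}\right)} = \frac{14920}{94 + 0} = \frac{14920}{94} = 14920 \cdot \frac{1}{94} = \frac{7460}{47}$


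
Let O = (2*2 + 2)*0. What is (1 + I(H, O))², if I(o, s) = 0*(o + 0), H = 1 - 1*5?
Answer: 1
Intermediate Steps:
O = 0 (O = (4 + 2)*0 = 6*0 = 0)
H = -4 (H = 1 - 5 = -4)
I(o, s) = 0 (I(o, s) = 0*o = 0)
(1 + I(H, O))² = (1 + 0)² = 1² = 1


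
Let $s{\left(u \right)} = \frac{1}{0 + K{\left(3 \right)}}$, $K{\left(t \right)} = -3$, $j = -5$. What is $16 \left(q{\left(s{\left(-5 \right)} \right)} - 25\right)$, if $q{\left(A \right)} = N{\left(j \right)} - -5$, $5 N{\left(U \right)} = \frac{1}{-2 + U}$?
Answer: $- \frac{11216}{35} \approx -320.46$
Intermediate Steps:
$s{\left(u \right)} = - \frac{1}{3}$ ($s{\left(u \right)} = \frac{1}{0 - 3} = \frac{1}{-3} = - \frac{1}{3}$)
$N{\left(U \right)} = \frac{1}{5 \left(-2 + U\right)}$
$q{\left(A \right)} = \frac{174}{35}$ ($q{\left(A \right)} = \frac{1}{5 \left(-2 - 5\right)} - -5 = \frac{1}{5 \left(-7\right)} + 5 = \frac{1}{5} \left(- \frac{1}{7}\right) + 5 = - \frac{1}{35} + 5 = \frac{174}{35}$)
$16 \left(q{\left(s{\left(-5 \right)} \right)} - 25\right) = 16 \left(\frac{174}{35} - 25\right) = 16 \left(- \frac{701}{35}\right) = - \frac{11216}{35}$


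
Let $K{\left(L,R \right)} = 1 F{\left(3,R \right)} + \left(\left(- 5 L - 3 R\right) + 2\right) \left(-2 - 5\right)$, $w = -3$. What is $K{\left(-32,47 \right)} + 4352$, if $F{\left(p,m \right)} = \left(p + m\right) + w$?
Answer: $4252$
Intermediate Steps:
$F{\left(p,m \right)} = -3 + m + p$ ($F{\left(p,m \right)} = \left(p + m\right) - 3 = \left(m + p\right) - 3 = -3 + m + p$)
$K{\left(L,R \right)} = -14 + 22 R + 35 L$ ($K{\left(L,R \right)} = 1 \left(-3 + R + 3\right) + \left(\left(- 5 L - 3 R\right) + 2\right) \left(-2 - 5\right) = 1 R + \left(2 - 5 L - 3 R\right) \left(-7\right) = R + \left(-14 + 21 R + 35 L\right) = -14 + 22 R + 35 L$)
$K{\left(-32,47 \right)} + 4352 = \left(-14 + 22 \cdot 47 + 35 \left(-32\right)\right) + 4352 = \left(-14 + 1034 - 1120\right) + 4352 = -100 + 4352 = 4252$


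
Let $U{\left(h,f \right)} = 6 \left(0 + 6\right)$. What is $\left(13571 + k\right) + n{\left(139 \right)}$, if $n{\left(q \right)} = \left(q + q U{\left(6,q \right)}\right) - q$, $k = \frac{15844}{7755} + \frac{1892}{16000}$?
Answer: $\frac{115252708823}{6204000} \approx 18577.0$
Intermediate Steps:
$U{\left(h,f \right)} = 36$ ($U{\left(h,f \right)} = 6 \cdot 6 = 36$)
$k = \frac{13408823}{6204000}$ ($k = 15844 \cdot \frac{1}{7755} + 1892 \cdot \frac{1}{16000} = \frac{15844}{7755} + \frac{473}{4000} = \frac{13408823}{6204000} \approx 2.1613$)
$n{\left(q \right)} = 36 q$ ($n{\left(q \right)} = \left(q + q 36\right) - q = \left(q + 36 q\right) - q = 37 q - q = 36 q$)
$\left(13571 + k\right) + n{\left(139 \right)} = \left(13571 + \frac{13408823}{6204000}\right) + 36 \cdot 139 = \frac{84207892823}{6204000} + 5004 = \frac{115252708823}{6204000}$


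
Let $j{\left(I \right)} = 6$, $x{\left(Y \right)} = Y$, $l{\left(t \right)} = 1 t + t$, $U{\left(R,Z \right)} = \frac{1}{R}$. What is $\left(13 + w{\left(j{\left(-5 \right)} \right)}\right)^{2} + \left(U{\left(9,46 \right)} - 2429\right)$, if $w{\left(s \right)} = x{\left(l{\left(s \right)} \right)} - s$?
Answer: $- \frac{18611}{9} \approx -2067.9$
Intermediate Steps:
$l{\left(t \right)} = 2 t$ ($l{\left(t \right)} = t + t = 2 t$)
$w{\left(s \right)} = s$ ($w{\left(s \right)} = 2 s - s = s$)
$\left(13 + w{\left(j{\left(-5 \right)} \right)}\right)^{2} + \left(U{\left(9,46 \right)} - 2429\right) = \left(13 + 6\right)^{2} - \left(2429 - \frac{1}{9}\right) = 19^{2} + \left(\frac{1}{9} - 2429\right) = 361 - \frac{21860}{9} = - \frac{18611}{9}$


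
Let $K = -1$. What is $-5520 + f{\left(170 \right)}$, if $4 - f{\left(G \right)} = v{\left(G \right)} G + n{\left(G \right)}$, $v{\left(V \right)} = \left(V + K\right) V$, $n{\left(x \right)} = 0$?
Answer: $-4889616$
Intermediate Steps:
$v{\left(V \right)} = V \left(-1 + V\right)$ ($v{\left(V \right)} = \left(V - 1\right) V = \left(-1 + V\right) V = V \left(-1 + V\right)$)
$f{\left(G \right)} = 4 - G^{2} \left(-1 + G\right)$ ($f{\left(G \right)} = 4 - \left(G \left(-1 + G\right) G + 0\right) = 4 - \left(G^{2} \left(-1 + G\right) + 0\right) = 4 - G^{2} \left(-1 + G\right)$)
$-5520 + f{\left(170 \right)} = -5520 + \left(4 + 170^{2} \left(1 - 170\right)\right) = -5520 + \left(4 + 28900 \left(1 - 170\right)\right) = -5520 + \left(4 + 28900 \left(-169\right)\right) = -5520 + \left(4 - 4884100\right) = -5520 - 4884096 = -4889616$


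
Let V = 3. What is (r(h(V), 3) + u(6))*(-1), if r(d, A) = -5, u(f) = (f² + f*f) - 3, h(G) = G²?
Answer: -64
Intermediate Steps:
u(f) = -3 + 2*f² (u(f) = (f² + f²) - 3 = 2*f² - 3 = -3 + 2*f²)
(r(h(V), 3) + u(6))*(-1) = (-5 + (-3 + 2*6²))*(-1) = (-5 + (-3 + 2*36))*(-1) = (-5 + (-3 + 72))*(-1) = (-5 + 69)*(-1) = 64*(-1) = -64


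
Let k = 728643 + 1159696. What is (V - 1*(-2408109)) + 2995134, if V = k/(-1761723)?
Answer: 9519015579350/1761723 ≈ 5.4032e+6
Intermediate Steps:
k = 1888339
V = -1888339/1761723 (V = 1888339/(-1761723) = 1888339*(-1/1761723) = -1888339/1761723 ≈ -1.0719)
(V - 1*(-2408109)) + 2995134 = (-1888339/1761723 - 1*(-2408109)) + 2995134 = (-1888339/1761723 + 2408109) + 2995134 = 4242419123468/1761723 + 2995134 = 9519015579350/1761723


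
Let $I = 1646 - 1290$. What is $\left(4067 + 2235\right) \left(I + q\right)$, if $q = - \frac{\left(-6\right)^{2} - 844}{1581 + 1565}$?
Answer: $\frac{3531590384}{1573} \approx 2.2451 \cdot 10^{6}$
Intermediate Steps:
$I = 356$
$q = \frac{404}{1573}$ ($q = - \frac{36 - 844}{3146} = - \frac{-808}{3146} = \left(-1\right) \left(- \frac{404}{1573}\right) = \frac{404}{1573} \approx 0.25683$)
$\left(4067 + 2235\right) \left(I + q\right) = \left(4067 + 2235\right) \left(356 + \frac{404}{1573}\right) = 6302 \cdot \frac{560392}{1573} = \frac{3531590384}{1573}$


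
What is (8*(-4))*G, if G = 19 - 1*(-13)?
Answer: -1024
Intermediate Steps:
G = 32 (G = 19 + 13 = 32)
(8*(-4))*G = (8*(-4))*32 = -32*32 = -1024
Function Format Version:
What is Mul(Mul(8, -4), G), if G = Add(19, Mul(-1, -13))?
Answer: -1024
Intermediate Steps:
G = 32 (G = Add(19, 13) = 32)
Mul(Mul(8, -4), G) = Mul(Mul(8, -4), 32) = Mul(-32, 32) = -1024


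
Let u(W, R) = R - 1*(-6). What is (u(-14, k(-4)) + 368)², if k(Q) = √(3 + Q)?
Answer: (374 + I)² ≈ 1.3988e+5 + 748.0*I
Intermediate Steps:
u(W, R) = 6 + R (u(W, R) = R + 6 = 6 + R)
(u(-14, k(-4)) + 368)² = ((6 + √(3 - 4)) + 368)² = ((6 + √(-1)) + 368)² = ((6 + I) + 368)² = (374 + I)²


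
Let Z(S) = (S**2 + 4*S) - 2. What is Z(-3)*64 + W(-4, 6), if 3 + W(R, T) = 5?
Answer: -318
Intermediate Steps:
W(R, T) = 2 (W(R, T) = -3 + 5 = 2)
Z(S) = -2 + S**2 + 4*S
Z(-3)*64 + W(-4, 6) = (-2 + (-3)**2 + 4*(-3))*64 + 2 = (-2 + 9 - 12)*64 + 2 = -5*64 + 2 = -320 + 2 = -318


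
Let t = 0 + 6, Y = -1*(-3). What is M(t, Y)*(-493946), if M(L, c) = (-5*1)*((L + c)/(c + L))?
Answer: 2469730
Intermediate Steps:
Y = 3
t = 6
M(L, c) = -5 (M(L, c) = -5*(L + c)/(L + c) = -5*1 = -5)
M(t, Y)*(-493946) = -5*(-493946) = 2469730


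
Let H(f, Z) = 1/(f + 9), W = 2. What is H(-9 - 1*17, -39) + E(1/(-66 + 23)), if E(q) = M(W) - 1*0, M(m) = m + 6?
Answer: 135/17 ≈ 7.9412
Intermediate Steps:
M(m) = 6 + m
H(f, Z) = 1/(9 + f)
E(q) = 8 (E(q) = (6 + 2) - 1*0 = 8 + 0 = 8)
H(-9 - 1*17, -39) + E(1/(-66 + 23)) = 1/(9 + (-9 - 1*17)) + 8 = 1/(9 + (-9 - 17)) + 8 = 1/(9 - 26) + 8 = 1/(-17) + 8 = -1/17 + 8 = 135/17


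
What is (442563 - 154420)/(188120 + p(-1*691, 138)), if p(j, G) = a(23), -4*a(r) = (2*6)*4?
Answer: 288143/188108 ≈ 1.5318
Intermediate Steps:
a(r) = -12 (a(r) = -2*6*4/4 = -3*4 = -¼*48 = -12)
p(j, G) = -12
(442563 - 154420)/(188120 + p(-1*691, 138)) = (442563 - 154420)/(188120 - 12) = 288143/188108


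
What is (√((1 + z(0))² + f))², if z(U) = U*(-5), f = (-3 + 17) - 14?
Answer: 1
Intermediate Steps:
f = 0 (f = 14 - 14 = 0)
z(U) = -5*U
(√((1 + z(0))² + f))² = (√((1 - 5*0)² + 0))² = (√((1 + 0)² + 0))² = (√(1² + 0))² = (√(1 + 0))² = (√1)² = 1² = 1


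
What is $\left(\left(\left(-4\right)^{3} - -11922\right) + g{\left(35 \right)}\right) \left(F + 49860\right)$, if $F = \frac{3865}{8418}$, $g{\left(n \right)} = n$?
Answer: $\frac{4991793528085}{8418} \approx 5.9299 \cdot 10^{8}$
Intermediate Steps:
$F = \frac{3865}{8418}$ ($F = 3865 \cdot \frac{1}{8418} = \frac{3865}{8418} \approx 0.45914$)
$\left(\left(\left(-4\right)^{3} - -11922\right) + g{\left(35 \right)}\right) \left(F + 49860\right) = \left(\left(\left(-4\right)^{3} - -11922\right) + 35\right) \left(\frac{3865}{8418} + 49860\right) = \left(\left(-64 + 11922\right) + 35\right) \frac{419725345}{8418} = \left(11858 + 35\right) \frac{419725345}{8418} = 11893 \cdot \frac{419725345}{8418} = \frac{4991793528085}{8418}$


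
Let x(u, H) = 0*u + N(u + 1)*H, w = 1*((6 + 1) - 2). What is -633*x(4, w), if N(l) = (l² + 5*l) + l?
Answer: -174075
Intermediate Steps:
N(l) = l² + 6*l
w = 5 (w = 1*(7 - 2) = 1*5 = 5)
x(u, H) = H*(1 + u)*(7 + u) (x(u, H) = 0*u + ((u + 1)*(6 + (u + 1)))*H = 0 + ((1 + u)*(6 + (1 + u)))*H = 0 + ((1 + u)*(7 + u))*H = 0 + H*(1 + u)*(7 + u) = H*(1 + u)*(7 + u))
-633*x(4, w) = -3165*(1 + 4)*(7 + 4) = -3165*5*11 = -633*275 = -174075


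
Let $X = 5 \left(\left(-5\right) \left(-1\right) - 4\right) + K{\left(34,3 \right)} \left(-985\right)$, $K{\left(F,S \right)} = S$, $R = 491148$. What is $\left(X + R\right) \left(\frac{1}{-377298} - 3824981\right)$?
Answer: $- \frac{352273346857168561}{188649} \approx -1.8673 \cdot 10^{12}$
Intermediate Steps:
$X = -2950$ ($X = 5 \left(\left(-5\right) \left(-1\right) - 4\right) + 3 \left(-985\right) = 5 \left(5 - 4\right) - 2955 = 5 \cdot 1 - 2955 = 5 - 2955 = -2950$)
$\left(X + R\right) \left(\frac{1}{-377298} - 3824981\right) = \left(-2950 + 491148\right) \left(\frac{1}{-377298} - 3824981\right) = 488198 \left(- \frac{1}{377298} - 3824981\right) = 488198 \left(- \frac{1443157681339}{377298}\right) = - \frac{352273346857168561}{188649}$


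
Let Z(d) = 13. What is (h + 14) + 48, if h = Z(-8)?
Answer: 75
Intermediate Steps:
h = 13
(h + 14) + 48 = (13 + 14) + 48 = 27 + 48 = 75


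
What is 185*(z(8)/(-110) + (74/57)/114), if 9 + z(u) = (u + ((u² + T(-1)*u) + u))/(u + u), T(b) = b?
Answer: 1383097/142956 ≈ 9.6750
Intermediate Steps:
z(u) = -9 + (u + u²)/(2*u) (z(u) = -9 + (u + ((u² - u) + u))/(u + u) = -9 + (u + u²)/((2*u)) = -9 + (u + u²)*(1/(2*u)) = -9 + (u + u²)/(2*u))
185*(z(8)/(-110) + (74/57)/114) = 185*((-17/2 + (½)*8)/(-110) + (74/57)/114) = 185*((-17/2 + 4)*(-1/110) + (74*(1/57))*(1/114)) = 185*(-9/2*(-1/110) + (74/57)*(1/114)) = 185*(9/220 + 37/3249) = 185*(37381/714780) = 1383097/142956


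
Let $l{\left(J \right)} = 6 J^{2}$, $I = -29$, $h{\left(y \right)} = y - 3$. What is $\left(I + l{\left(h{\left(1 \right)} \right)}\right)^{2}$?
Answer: $25$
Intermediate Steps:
$h{\left(y \right)} = -3 + y$ ($h{\left(y \right)} = y - 3 = -3 + y$)
$\left(I + l{\left(h{\left(1 \right)} \right)}\right)^{2} = \left(-29 + 6 \left(-3 + 1\right)^{2}\right)^{2} = \left(-29 + 6 \left(-2\right)^{2}\right)^{2} = \left(-29 + 6 \cdot 4\right)^{2} = \left(-29 + 24\right)^{2} = \left(-5\right)^{2} = 25$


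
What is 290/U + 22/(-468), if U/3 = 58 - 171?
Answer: -23863/26442 ≈ -0.90247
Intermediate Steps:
U = -339 (U = 3*(58 - 171) = 3*(-113) = -339)
290/U + 22/(-468) = 290/(-339) + 22/(-468) = 290*(-1/339) + 22*(-1/468) = -290/339 - 11/234 = -23863/26442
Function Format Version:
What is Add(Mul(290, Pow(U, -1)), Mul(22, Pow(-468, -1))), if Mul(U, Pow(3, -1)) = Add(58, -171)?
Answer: Rational(-23863, 26442) ≈ -0.90247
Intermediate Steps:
U = -339 (U = Mul(3, Add(58, -171)) = Mul(3, -113) = -339)
Add(Mul(290, Pow(U, -1)), Mul(22, Pow(-468, -1))) = Add(Mul(290, Pow(-339, -1)), Mul(22, Pow(-468, -1))) = Add(Mul(290, Rational(-1, 339)), Mul(22, Rational(-1, 468))) = Add(Rational(-290, 339), Rational(-11, 234)) = Rational(-23863, 26442)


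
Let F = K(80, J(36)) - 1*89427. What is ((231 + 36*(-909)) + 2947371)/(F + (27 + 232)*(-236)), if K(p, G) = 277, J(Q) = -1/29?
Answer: -1457439/75137 ≈ -19.397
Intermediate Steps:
J(Q) = -1/29 (J(Q) = -1*1/29 = -1/29)
F = -89150 (F = 277 - 1*89427 = 277 - 89427 = -89150)
((231 + 36*(-909)) + 2947371)/(F + (27 + 232)*(-236)) = ((231 + 36*(-909)) + 2947371)/(-89150 + (27 + 232)*(-236)) = ((231 - 32724) + 2947371)/(-89150 + 259*(-236)) = (-32493 + 2947371)/(-89150 - 61124) = 2914878/(-150274) = 2914878*(-1/150274) = -1457439/75137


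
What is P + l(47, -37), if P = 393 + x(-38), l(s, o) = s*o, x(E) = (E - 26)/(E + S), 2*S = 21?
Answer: -73902/55 ≈ -1343.7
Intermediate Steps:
S = 21/2 (S = (1/2)*21 = 21/2 ≈ 10.500)
x(E) = (-26 + E)/(21/2 + E) (x(E) = (E - 26)/(E + 21/2) = (-26 + E)/(21/2 + E))
l(s, o) = o*s
P = 21743/55 (P = 393 + 2*(-26 - 38)/(21 + 2*(-38)) = 393 + 2*(-64)/(21 - 76) = 393 + 2*(-64)/(-55) = 393 + 2*(-1/55)*(-64) = 393 + 128/55 = 21743/55 ≈ 395.33)
P + l(47, -37) = 21743/55 - 37*47 = 21743/55 - 1739 = -73902/55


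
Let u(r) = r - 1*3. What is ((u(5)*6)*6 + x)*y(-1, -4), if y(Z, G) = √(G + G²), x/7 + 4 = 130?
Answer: 1908*√3 ≈ 3304.8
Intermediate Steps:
u(r) = -3 + r (u(r) = r - 3 = -3 + r)
x = 882 (x = -28 + 7*130 = -28 + 910 = 882)
((u(5)*6)*6 + x)*y(-1, -4) = (((-3 + 5)*6)*6 + 882)*√(-4*(1 - 4)) = ((2*6)*6 + 882)*√(-4*(-3)) = (12*6 + 882)*√12 = (72 + 882)*(2*√3) = 954*(2*√3) = 1908*√3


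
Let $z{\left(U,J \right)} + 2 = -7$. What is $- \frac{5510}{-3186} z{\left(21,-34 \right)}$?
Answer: $- \frac{2755}{177} \approx -15.565$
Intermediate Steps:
$z{\left(U,J \right)} = -9$ ($z{\left(U,J \right)} = -2 - 7 = -9$)
$- \frac{5510}{-3186} z{\left(21,-34 \right)} = - \frac{5510}{-3186} \left(-9\right) = \left(-5510\right) \left(- \frac{1}{3186}\right) \left(-9\right) = \frac{2755}{1593} \left(-9\right) = - \frac{2755}{177}$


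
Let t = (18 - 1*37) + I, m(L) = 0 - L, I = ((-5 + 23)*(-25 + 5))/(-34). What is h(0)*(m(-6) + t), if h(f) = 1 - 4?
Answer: 123/17 ≈ 7.2353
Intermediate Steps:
I = 180/17 (I = (18*(-20))*(-1/34) = -360*(-1/34) = 180/17 ≈ 10.588)
m(L) = -L
t = -143/17 (t = (18 - 1*37) + 180/17 = (18 - 37) + 180/17 = -19 + 180/17 = -143/17 ≈ -8.4118)
h(f) = -3
h(0)*(m(-6) + t) = -3*(-1*(-6) - 143/17) = -3*(6 - 143/17) = -3*(-41/17) = 123/17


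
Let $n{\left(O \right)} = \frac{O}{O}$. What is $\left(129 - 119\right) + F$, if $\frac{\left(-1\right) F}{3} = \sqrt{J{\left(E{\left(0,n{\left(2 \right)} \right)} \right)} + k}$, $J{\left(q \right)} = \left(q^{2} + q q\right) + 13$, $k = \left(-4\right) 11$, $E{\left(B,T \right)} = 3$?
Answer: $10 - 3 i \sqrt{13} \approx 10.0 - 10.817 i$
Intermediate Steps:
$n{\left(O \right)} = 1$
$k = -44$
$J{\left(q \right)} = 13 + 2 q^{2}$ ($J{\left(q \right)} = \left(q^{2} + q^{2}\right) + 13 = 2 q^{2} + 13 = 13 + 2 q^{2}$)
$F = - 3 i \sqrt{13}$ ($F = - 3 \sqrt{\left(13 + 2 \cdot 3^{2}\right) - 44} = - 3 \sqrt{\left(13 + 2 \cdot 9\right) - 44} = - 3 \sqrt{\left(13 + 18\right) - 44} = - 3 \sqrt{31 - 44} = - 3 \sqrt{-13} = - 3 i \sqrt{13} \approx - 10.817 i$)
$\left(129 - 119\right) + F = \left(129 - 119\right) - 3 i \sqrt{13} = 10 - 3 i \sqrt{13}$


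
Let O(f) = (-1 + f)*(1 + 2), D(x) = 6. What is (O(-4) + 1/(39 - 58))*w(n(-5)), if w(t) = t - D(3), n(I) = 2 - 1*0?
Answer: 1144/19 ≈ 60.211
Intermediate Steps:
n(I) = 2 (n(I) = 2 + 0 = 2)
w(t) = -6 + t (w(t) = t - 1*6 = t - 6 = -6 + t)
O(f) = -3 + 3*f (O(f) = (-1 + f)*3 = -3 + 3*f)
(O(-4) + 1/(39 - 58))*w(n(-5)) = ((-3 + 3*(-4)) + 1/(39 - 58))*(-6 + 2) = ((-3 - 12) + 1/(-19))*(-4) = (-15 - 1/19)*(-4) = -286/19*(-4) = 1144/19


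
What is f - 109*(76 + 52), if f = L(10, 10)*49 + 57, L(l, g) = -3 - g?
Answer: -14532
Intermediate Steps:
f = -580 (f = (-3 - 1*10)*49 + 57 = (-3 - 10)*49 + 57 = -13*49 + 57 = -637 + 57 = -580)
f - 109*(76 + 52) = -580 - 109*(76 + 52) = -580 - 109*128 = -580 - 1*13952 = -580 - 13952 = -14532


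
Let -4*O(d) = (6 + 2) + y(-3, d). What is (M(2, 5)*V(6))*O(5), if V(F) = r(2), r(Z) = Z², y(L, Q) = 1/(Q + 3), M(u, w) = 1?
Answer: -65/8 ≈ -8.1250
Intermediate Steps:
y(L, Q) = 1/(3 + Q)
O(d) = -2 - 1/(4*(3 + d)) (O(d) = -((6 + 2) + 1/(3 + d))/4 = -(8 + 1/(3 + d))/4 = -2 - 1/(4*(3 + d)))
V(F) = 4 (V(F) = 2² = 4)
(M(2, 5)*V(6))*O(5) = (1*4)*((-25 - 8*5)/(4*(3 + 5))) = 4*((¼)*(-25 - 40)/8) = 4*((¼)*(⅛)*(-65)) = 4*(-65/32) = -65/8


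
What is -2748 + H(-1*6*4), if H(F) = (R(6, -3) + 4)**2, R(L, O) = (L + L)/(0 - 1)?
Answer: -2684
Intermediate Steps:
R(L, O) = -2*L (R(L, O) = (2*L)/(-1) = (2*L)*(-1) = -2*L)
H(F) = 64 (H(F) = (-2*6 + 4)**2 = (-12 + 4)**2 = (-8)**2 = 64)
-2748 + H(-1*6*4) = -2748 + 64 = -2684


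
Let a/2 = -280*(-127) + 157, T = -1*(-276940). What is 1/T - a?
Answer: -19782931959/276940 ≈ -71434.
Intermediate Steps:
T = 276940
a = 71434 (a = 2*(-280*(-127) + 157) = 2*(35560 + 157) = 2*35717 = 71434)
1/T - a = 1/276940 - 1*71434 = 1/276940 - 71434 = -19782931959/276940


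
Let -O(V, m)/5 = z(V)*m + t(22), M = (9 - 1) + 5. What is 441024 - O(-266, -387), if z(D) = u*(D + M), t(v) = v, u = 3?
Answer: 1909799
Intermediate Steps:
M = 13 (M = 8 + 5 = 13)
z(D) = 39 + 3*D (z(D) = 3*(D + 13) = 3*(13 + D) = 39 + 3*D)
O(V, m) = -110 - 5*m*(39 + 3*V) (O(V, m) = -5*((39 + 3*V)*m + 22) = -5*(m*(39 + 3*V) + 22) = -5*(22 + m*(39 + 3*V)) = -110 - 5*m*(39 + 3*V))
441024 - O(-266, -387) = 441024 - (-110 - 15*(-387)*(13 - 266)) = 441024 - (-110 - 15*(-387)*(-253)) = 441024 - (-110 - 1468665) = 441024 - 1*(-1468775) = 441024 + 1468775 = 1909799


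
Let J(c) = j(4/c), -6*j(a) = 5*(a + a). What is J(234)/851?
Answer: -10/298701 ≈ -3.3478e-5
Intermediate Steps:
j(a) = -5*a/3 (j(a) = -5*(a + a)/6 = -5*2*a/6 = -5*a/3)
J(c) = -20/(3*c)
J(234)/851 = -20/3/234/851 = -20/3*1/234*(1/851) = -10/351*1/851 = -10/298701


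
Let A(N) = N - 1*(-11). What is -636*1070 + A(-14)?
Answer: -680523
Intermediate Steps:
A(N) = 11 + N (A(N) = N + 11 = 11 + N)
-636*1070 + A(-14) = -636*1070 + (11 - 14) = -680520 - 3 = -680523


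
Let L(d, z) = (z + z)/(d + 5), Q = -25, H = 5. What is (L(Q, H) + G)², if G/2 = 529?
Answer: 4473225/4 ≈ 1.1183e+6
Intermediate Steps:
G = 1058 (G = 2*529 = 1058)
L(d, z) = 2*z/(5 + d) (L(d, z) = (2*z)/(5 + d) = 2*z/(5 + d))
(L(Q, H) + G)² = (2*5/(5 - 25) + 1058)² = (2*5/(-20) + 1058)² = (2*5*(-1/20) + 1058)² = (-½ + 1058)² = (2115/2)² = 4473225/4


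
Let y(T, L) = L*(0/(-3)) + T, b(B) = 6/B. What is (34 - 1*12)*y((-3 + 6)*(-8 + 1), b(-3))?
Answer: -462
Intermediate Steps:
y(T, L) = T (y(T, L) = L*(0*(-⅓)) + T = L*0 + T = 0 + T = T)
(34 - 1*12)*y((-3 + 6)*(-8 + 1), b(-3)) = (34 - 1*12)*((-3 + 6)*(-8 + 1)) = (34 - 12)*(3*(-7)) = 22*(-21) = -462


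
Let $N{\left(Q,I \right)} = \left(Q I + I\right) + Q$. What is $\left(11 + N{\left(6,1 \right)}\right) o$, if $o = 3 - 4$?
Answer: $-24$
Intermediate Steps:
$N{\left(Q,I \right)} = I + Q + I Q$ ($N{\left(Q,I \right)} = \left(I Q + I\right) + Q = \left(I + I Q\right) + Q = I + Q + I Q$)
$o = -1$
$\left(11 + N{\left(6,1 \right)}\right) o = \left(11 + \left(1 + 6 + 1 \cdot 6\right)\right) \left(-1\right) = \left(11 + \left(1 + 6 + 6\right)\right) \left(-1\right) = \left(11 + 13\right) \left(-1\right) = 24 \left(-1\right) = -24$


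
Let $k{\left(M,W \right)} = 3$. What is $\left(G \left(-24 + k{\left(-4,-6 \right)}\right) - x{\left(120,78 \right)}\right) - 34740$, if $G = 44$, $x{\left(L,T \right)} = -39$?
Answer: $-35625$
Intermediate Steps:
$\left(G \left(-24 + k{\left(-4,-6 \right)}\right) - x{\left(120,78 \right)}\right) - 34740 = \left(44 \left(-24 + 3\right) - -39\right) - 34740 = \left(44 \left(-21\right) + 39\right) - 34740 = \left(-924 + 39\right) - 34740 = -885 - 34740 = -35625$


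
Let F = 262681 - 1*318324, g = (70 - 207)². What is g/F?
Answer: -18769/55643 ≈ -0.33731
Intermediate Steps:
g = 18769 (g = (-137)² = 18769)
F = -55643 (F = 262681 - 318324 = -55643)
g/F = 18769/(-55643) = 18769*(-1/55643) = -18769/55643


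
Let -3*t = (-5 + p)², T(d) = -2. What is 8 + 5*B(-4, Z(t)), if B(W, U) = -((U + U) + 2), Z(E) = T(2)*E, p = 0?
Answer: -506/3 ≈ -168.67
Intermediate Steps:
t = -25/3 (t = -(-5 + 0)²/3 = -⅓*(-5)² = -⅓*25 = -25/3 ≈ -8.3333)
Z(E) = -2*E
B(W, U) = -2 - 2*U (B(W, U) = -(2*U + 2) = -(2 + 2*U) = -2 - 2*U)
8 + 5*B(-4, Z(t)) = 8 + 5*(-2 - (-4)*(-25)/3) = 8 + 5*(-2 - 2*50/3) = 8 + 5*(-2 - 100/3) = 8 + 5*(-106/3) = 8 - 530/3 = -506/3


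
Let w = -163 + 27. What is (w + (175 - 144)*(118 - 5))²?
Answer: 11336689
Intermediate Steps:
w = -136
(w + (175 - 144)*(118 - 5))² = (-136 + (175 - 144)*(118 - 5))² = (-136 + 31*113)² = (-136 + 3503)² = 3367² = 11336689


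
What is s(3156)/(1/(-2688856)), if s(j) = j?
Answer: -8486029536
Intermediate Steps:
s(3156)/(1/(-2688856)) = 3156/(1/(-2688856)) = 3156/(-1/2688856) = 3156*(-2688856) = -8486029536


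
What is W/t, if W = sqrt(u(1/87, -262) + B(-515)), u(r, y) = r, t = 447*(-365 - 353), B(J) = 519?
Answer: -sqrt(3928398)/27922302 ≈ -7.0983e-5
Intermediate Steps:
t = -320946 (t = 447*(-718) = -320946)
W = sqrt(3928398)/87 (W = sqrt(1/87 + 519) = sqrt(45154/87) = sqrt(3928398)/87 ≈ 22.782)
W/t = (sqrt(3928398)/87)/(-320946) = (sqrt(3928398)/87)*(-1/320946) = -sqrt(3928398)/27922302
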